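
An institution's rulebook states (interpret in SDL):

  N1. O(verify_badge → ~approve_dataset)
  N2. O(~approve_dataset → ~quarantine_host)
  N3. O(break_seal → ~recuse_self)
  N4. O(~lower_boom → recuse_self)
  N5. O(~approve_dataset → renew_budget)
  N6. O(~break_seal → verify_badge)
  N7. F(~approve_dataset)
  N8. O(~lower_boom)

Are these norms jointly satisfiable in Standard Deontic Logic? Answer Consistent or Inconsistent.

Inconsistent

Premise 7, F(~approve_dataset), is equivalent to O(approve_dataset).
The contrapositive of premise 1 (O(verify_badge → ~approve_dataset)) is O(approve_dataset → ~verify_badge), and O(approve_dataset) is already established, so O(~verify_badge).
The contrapositive of premise 6 (O(~break_seal → verify_badge)) is O(~verify_badge → break_seal), and O(~verify_badge) is already established, so O(break_seal).
From O(break_seal) and premise 3, O(break_seal → ~recuse_self), we obtain O(~recuse_self).
The contrapositive of premise 4 (O(~lower_boom → recuse_self)) is O(~recuse_self → lower_boom), and O(~recuse_self) is already established, so O(lower_boom).
But premise 8 directly asserts O(~lower_boom).
We now have both O(lower_boom) and O(~lower_boom) — lower_boom is simultaneously obligatory and forbidden, violating the D-axiom.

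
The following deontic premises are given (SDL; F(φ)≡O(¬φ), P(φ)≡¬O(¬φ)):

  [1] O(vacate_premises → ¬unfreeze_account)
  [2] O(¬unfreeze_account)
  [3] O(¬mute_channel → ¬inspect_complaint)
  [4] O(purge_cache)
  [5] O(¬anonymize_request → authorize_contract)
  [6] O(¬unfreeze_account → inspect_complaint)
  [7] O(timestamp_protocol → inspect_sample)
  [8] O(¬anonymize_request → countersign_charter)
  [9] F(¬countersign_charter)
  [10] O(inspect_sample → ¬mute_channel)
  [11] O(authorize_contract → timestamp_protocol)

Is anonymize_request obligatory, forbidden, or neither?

Premise 2 gives O(¬unfreeze_account).
Applying K to premise 6 (O(¬unfreeze_account → inspect_complaint)) and O(¬unfreeze_account) yields O(inspect_complaint).
Premise 3 is O(¬mute_channel → ¬inspect_complaint); contrapositively O(inspect_complaint → mute_channel). Since O(inspect_complaint) holds, K gives O(mute_channel).
The contrapositive of premise 10 (O(inspect_sample → ¬mute_channel)) is O(mute_channel → ¬inspect_sample), and O(mute_channel) is already established, so O(¬inspect_sample).
Premise 7 is O(timestamp_protocol → inspect_sample); contrapositively O(¬inspect_sample → ¬timestamp_protocol). Since O(¬inspect_sample) holds, K gives O(¬timestamp_protocol).
The contrapositive of premise 11 (O(authorize_contract → timestamp_protocol)) is O(¬timestamp_protocol → ¬authorize_contract), and O(¬timestamp_protocol) is already established, so O(¬authorize_contract).
The contrapositive of premise 5 (O(¬anonymize_request → authorize_contract)) is O(¬authorize_contract → anonymize_request), and O(¬authorize_contract) is already established, so O(anonymize_request).
Premises 1, 4, 8, 9 do not contribute to this derivation.
Hence anonymize_request is obligatory.

Obligatory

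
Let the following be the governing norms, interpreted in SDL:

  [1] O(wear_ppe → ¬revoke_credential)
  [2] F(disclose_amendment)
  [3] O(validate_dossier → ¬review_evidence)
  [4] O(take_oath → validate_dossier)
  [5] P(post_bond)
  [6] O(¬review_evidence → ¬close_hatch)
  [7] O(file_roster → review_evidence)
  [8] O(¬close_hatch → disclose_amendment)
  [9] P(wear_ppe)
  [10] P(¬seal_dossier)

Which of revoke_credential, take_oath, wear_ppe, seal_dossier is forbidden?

Premise 2, F(disclose_amendment), is equivalent to O(¬disclose_amendment).
Premise 8 is O(¬close_hatch → disclose_amendment); contrapositively O(¬disclose_amendment → close_hatch). Since O(¬disclose_amendment) holds, K gives O(close_hatch).
Premise 6 is O(¬review_evidence → ¬close_hatch); contrapositively O(close_hatch → review_evidence). Since O(close_hatch) holds, K gives O(review_evidence).
Premise 3, O(validate_dossier → ¬review_evidence), contraposes to O(review_evidence → ¬validate_dossier); with O(review_evidence) we get O(¬validate_dossier).
Premise 4 is O(take_oath → validate_dossier); contrapositively O(¬validate_dossier → ¬take_oath). Since O(¬validate_dossier) holds, K gives O(¬take_oath).
So O(¬take_oath) holds, i.e. take_oath is forbidden. None of the other listed options is forbidden under the premises.

take_oath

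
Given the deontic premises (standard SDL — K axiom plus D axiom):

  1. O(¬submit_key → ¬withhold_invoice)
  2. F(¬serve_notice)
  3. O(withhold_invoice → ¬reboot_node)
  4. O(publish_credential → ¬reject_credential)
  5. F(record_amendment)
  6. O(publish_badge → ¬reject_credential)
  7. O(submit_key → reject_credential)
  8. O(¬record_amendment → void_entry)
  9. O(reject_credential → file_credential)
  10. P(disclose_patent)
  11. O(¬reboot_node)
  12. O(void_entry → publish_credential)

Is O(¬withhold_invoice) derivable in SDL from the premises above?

Yes

Premise 5, F(record_amendment), is equivalent to O(¬record_amendment).
From O(¬record_amendment) and premise 8, O(¬record_amendment → void_entry), we obtain O(void_entry).
From O(void_entry) and premise 12, O(void_entry → publish_credential), we obtain O(publish_credential).
From O(publish_credential) and premise 4, O(publish_credential → ¬reject_credential), we obtain O(¬reject_credential).
Premise 7 is O(submit_key → reject_credential); contrapositively O(¬reject_credential → ¬submit_key). Since O(¬reject_credential) holds, K gives O(¬submit_key).
With premise 1, O(¬submit_key → ¬withhold_invoice), the K-axiom yields O(¬withhold_invoice).
Premises 2, 3, 6, 9, 10, 11 do not contribute to this derivation.
So O(¬withhold_invoice) follows.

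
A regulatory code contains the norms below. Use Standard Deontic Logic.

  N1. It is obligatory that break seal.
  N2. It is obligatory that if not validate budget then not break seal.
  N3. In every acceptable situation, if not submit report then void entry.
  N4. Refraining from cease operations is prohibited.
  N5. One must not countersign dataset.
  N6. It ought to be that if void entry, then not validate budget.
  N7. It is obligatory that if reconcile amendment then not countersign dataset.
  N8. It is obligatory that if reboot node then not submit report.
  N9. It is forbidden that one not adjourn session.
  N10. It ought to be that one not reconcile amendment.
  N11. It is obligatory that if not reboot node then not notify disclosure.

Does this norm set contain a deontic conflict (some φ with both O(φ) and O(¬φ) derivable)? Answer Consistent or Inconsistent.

Premise 7 is O(reconcile_amendment → ¬countersign_dataset); even if O(¬countersign_dataset) held, inferring O(reconcile_amendment) would be affirming the consequent — invalid.
So O(reconcile_amendment) is not derivable, and the apparent clash with O(¬reconcile_amendment) does not arise.
A world satisfying every obligation exists (e.g. adjourn_session=true, break_seal=true, cease_operations=true, countersign_dataset=false, notify_disclosure=false, reboot_node=false, reconcile_amendment=false, submit_report=true, validate_budget=true, void_entry=false); no atom is both obligatory and forbidden, so the set is consistent.

Consistent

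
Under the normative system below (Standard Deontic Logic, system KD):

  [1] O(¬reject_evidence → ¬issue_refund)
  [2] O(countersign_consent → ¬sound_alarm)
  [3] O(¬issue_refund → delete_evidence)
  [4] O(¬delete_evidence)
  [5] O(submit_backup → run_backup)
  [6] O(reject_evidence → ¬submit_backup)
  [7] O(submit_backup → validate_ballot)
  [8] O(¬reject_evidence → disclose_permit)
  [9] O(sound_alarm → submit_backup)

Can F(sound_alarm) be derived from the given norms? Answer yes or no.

Yes

From premise 4 we have O(¬delete_evidence).
Premise 3, O(¬issue_refund → delete_evidence), contraposes to O(¬delete_evidence → issue_refund); with O(¬delete_evidence) we get O(issue_refund).
Premise 1 is O(¬reject_evidence → ¬issue_refund); contrapositively O(issue_refund → reject_evidence). Since O(issue_refund) holds, K gives O(reject_evidence).
Applying K to premise 6 (O(reject_evidence → ¬submit_backup)) and O(reject_evidence) yields O(¬submit_backup).
The contrapositive of premise 9 (O(sound_alarm → submit_backup)) is O(¬submit_backup → ¬sound_alarm), and O(¬submit_backup) is already established, so O(¬sound_alarm).
Premises 2, 5, 7, 8 do not contribute to this derivation.
So O(¬sound_alarm) holds, i.e. F(sound_alarm). The claim follows.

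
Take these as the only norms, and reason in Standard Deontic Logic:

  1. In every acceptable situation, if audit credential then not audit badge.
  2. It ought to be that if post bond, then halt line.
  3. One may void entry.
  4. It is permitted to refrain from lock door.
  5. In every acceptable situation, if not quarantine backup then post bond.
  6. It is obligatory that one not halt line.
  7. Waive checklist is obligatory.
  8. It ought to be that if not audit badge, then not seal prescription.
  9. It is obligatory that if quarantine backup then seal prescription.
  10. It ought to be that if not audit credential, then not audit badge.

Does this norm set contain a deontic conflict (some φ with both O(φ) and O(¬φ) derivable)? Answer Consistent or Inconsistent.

Inconsistent

Premises 10 and 1 are O(¬audit_credential → ¬audit_badge) and O(audit_credential → ¬audit_badge); every ideal world satisfies ¬audit_credential or audit_credential, so in either case ¬audit_badge holds — hence O(¬audit_badge).
From O(¬audit_badge) and premise 8, O(¬audit_badge → ¬seal_prescription), we obtain O(¬seal_prescription).
The contrapositive of premise 9 (O(quarantine_backup → seal_prescription)) is O(¬seal_prescription → ¬quarantine_backup), and O(¬seal_prescription) is already established, so O(¬quarantine_backup).
With premise 5, O(¬quarantine_backup → post_bond), the K-axiom yields O(post_bond).
From O(post_bond) and premise 2, O(post_bond → halt_line), we obtain O(halt_line).
But premise 6 directly asserts O(¬halt_line).
We now have both O(halt_line) and O(¬halt_line) — halt_line is simultaneously obligatory and forbidden, violating the D-axiom.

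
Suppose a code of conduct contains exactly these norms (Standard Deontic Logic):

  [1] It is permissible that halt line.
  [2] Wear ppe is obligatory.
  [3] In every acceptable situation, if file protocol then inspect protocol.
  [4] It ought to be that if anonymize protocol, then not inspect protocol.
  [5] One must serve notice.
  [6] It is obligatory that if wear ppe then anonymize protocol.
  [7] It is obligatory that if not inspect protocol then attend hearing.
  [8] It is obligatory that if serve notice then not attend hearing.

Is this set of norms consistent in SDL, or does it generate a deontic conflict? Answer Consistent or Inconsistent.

Inconsistent

Premise 5 gives O(serve_notice).
Premise 8 is O(serve_notice → ¬attend_hearing); since O(serve_notice), deontic closure gives O(¬attend_hearing).
Premise 7 is O(¬inspect_protocol → attend_hearing); contrapositively O(¬attend_hearing → inspect_protocol). Since O(¬attend_hearing) holds, K gives O(inspect_protocol).
Premise 4 is O(anonymize_protocol → ¬inspect_protocol); contrapositively O(inspect_protocol → ¬anonymize_protocol). Since O(inspect_protocol) holds, K gives O(¬anonymize_protocol).
The contrapositive of premise 6 (O(wear_ppe → anonymize_protocol)) is O(¬anonymize_protocol → ¬wear_ppe), and O(¬anonymize_protocol) is already established, so O(¬wear_ppe).
Yet premise 2 states O(wear_ppe).
We now have both O(¬wear_ppe) and O(wear_ppe) — wear_ppe is simultaneously obligatory and forbidden, violating the D-axiom.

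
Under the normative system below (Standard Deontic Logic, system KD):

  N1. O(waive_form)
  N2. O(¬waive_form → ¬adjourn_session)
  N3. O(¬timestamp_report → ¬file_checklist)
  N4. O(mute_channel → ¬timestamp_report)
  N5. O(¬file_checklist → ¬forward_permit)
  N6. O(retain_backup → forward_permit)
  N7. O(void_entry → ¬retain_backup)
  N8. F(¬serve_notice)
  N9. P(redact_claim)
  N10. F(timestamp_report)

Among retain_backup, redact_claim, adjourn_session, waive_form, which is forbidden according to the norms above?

retain_backup

Premise 10, F(timestamp_report), is equivalent to O(¬timestamp_report).
From O(¬timestamp_report) and premise 3, O(¬timestamp_report → ¬file_checklist), we obtain O(¬file_checklist).
Premise 5 is O(¬file_checklist → ¬forward_permit); since O(¬file_checklist), deontic closure gives O(¬forward_permit).
Premise 6 is O(retain_backup → forward_permit); contrapositively O(¬forward_permit → ¬retain_backup). Since O(¬forward_permit) holds, K gives O(¬retain_backup).
So O(¬retain_backup) holds, i.e. retain_backup is forbidden. None of the other listed options is forbidden under the premises.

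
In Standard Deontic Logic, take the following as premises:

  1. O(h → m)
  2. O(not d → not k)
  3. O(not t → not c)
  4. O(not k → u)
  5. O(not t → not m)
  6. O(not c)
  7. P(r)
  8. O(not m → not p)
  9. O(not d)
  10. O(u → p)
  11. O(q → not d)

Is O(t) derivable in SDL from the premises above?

Yes

Premise 9 states O(not d) outright.
Premise 2 is O(not d → not k); since O(not d), deontic closure gives O(not k).
Applying K to premise 4 (O(not k → u)) and O(not k) yields O(u).
Applying K to premise 10 (O(u → p)) and O(u) yields O(p).
The contrapositive of premise 8 (O(not m → not p)) is O(p → m), and O(p) is already established, so O(m).
The contrapositive of premise 5 (O(not t → not m)) is O(m → t), and O(m) is already established, so O(t).
Premises 1, 3, 6, 7, 11 do not contribute to this derivation.
So O(t) follows.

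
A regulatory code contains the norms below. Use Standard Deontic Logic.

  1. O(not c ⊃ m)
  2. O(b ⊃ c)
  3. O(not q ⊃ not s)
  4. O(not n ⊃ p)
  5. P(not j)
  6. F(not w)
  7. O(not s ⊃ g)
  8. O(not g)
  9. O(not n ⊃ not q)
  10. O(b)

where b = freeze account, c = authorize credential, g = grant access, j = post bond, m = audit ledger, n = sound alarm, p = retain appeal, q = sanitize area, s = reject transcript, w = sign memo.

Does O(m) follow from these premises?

No

Premise 1 is O(not c ⊃ m), but O(not c) is not derivable from the premises, so it does not yield O(m).
No other premise forces O(m). An ideal world satisfying every premise can still have m false, so O(m) is not derivable.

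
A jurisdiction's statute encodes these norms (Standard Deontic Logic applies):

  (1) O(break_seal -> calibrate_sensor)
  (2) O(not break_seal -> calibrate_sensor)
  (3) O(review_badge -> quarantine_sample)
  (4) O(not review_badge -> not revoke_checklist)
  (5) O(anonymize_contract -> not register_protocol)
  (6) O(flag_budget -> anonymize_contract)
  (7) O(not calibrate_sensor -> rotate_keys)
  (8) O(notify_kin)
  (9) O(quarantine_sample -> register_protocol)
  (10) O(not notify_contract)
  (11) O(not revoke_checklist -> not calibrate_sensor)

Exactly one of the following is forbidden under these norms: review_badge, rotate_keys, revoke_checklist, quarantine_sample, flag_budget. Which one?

Premises 1 and 2 are O(break_seal -> calibrate_sensor) and O(not break_seal -> calibrate_sensor); every ideal world satisfies break_seal or not break_seal, so in either case calibrate_sensor holds — hence O(calibrate_sensor).
Premise 11 is O(not revoke_checklist -> not calibrate_sensor); contrapositively O(calibrate_sensor -> revoke_checklist). Since O(calibrate_sensor) holds, K gives O(revoke_checklist).
Premise 4, O(not review_badge -> not revoke_checklist), contraposes to O(revoke_checklist -> review_badge); with O(revoke_checklist) we get O(review_badge).
With premise 3, O(review_badge -> quarantine_sample), the K-axiom yields O(quarantine_sample).
Applying K to premise 9 (O(quarantine_sample -> register_protocol)) and O(quarantine_sample) yields O(register_protocol).
Premise 5, O(anonymize_contract -> not register_protocol), contraposes to O(register_protocol -> not anonymize_contract); with O(register_protocol) we get O(not anonymize_contract).
The contrapositive of premise 6 (O(flag_budget -> anonymize_contract)) is O(not anonymize_contract -> not flag_budget), and O(not anonymize_contract) is already established, so O(not flag_budget).
So O(not flag_budget) holds, i.e. flag_budget is forbidden. None of the other listed options is forbidden under the premises.

flag_budget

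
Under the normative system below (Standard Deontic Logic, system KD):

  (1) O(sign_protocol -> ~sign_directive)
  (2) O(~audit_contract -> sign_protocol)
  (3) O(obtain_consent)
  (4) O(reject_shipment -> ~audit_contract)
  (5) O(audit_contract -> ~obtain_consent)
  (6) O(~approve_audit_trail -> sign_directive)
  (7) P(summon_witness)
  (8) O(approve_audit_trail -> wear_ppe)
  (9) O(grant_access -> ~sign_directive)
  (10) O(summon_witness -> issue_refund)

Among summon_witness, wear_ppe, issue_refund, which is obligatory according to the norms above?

wear_ppe

From premise 3 we have O(obtain_consent).
The contrapositive of premise 5 (O(audit_contract -> ~obtain_consent)) is O(obtain_consent -> ~audit_contract), and O(obtain_consent) is already established, so O(~audit_contract).
With premise 2, O(~audit_contract -> sign_protocol), the K-axiom yields O(sign_protocol).
From O(sign_protocol) and premise 1, O(sign_protocol -> ~sign_directive), we obtain O(~sign_directive).
The contrapositive of premise 6 (O(~approve_audit_trail -> sign_directive)) is O(~sign_directive -> approve_audit_trail), and O(~sign_directive) is already established, so O(approve_audit_trail).
With premise 8, O(approve_audit_trail -> wear_ppe), the K-axiom yields O(wear_ppe).
So O(wear_ppe) holds — wear_ppe is obligatory. None of the other listed options is made obligatory by any chain of premises.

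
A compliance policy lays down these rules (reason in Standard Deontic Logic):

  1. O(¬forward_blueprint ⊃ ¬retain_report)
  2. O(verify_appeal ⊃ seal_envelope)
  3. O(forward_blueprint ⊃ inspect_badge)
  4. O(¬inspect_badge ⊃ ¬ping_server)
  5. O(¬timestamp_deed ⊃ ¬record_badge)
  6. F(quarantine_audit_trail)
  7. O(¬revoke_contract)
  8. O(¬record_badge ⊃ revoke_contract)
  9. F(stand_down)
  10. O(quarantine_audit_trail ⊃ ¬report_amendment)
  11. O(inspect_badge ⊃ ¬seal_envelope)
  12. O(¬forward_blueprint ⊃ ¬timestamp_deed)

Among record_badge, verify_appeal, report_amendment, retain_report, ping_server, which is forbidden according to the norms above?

verify_appeal

Premise 7 states O(¬revoke_contract) outright.
Premise 8 is O(¬record_badge ⊃ revoke_contract); contrapositively O(¬revoke_contract ⊃ record_badge). Since O(¬revoke_contract) holds, K gives O(record_badge).
Premise 5 is O(¬timestamp_deed ⊃ ¬record_badge); contrapositively O(record_badge ⊃ timestamp_deed). Since O(record_badge) holds, K gives O(timestamp_deed).
The contrapositive of premise 12 (O(¬forward_blueprint ⊃ ¬timestamp_deed)) is O(timestamp_deed ⊃ forward_blueprint), and O(timestamp_deed) is already established, so O(forward_blueprint).
Applying K to premise 3 (O(forward_blueprint ⊃ inspect_badge)) and O(forward_blueprint) yields O(inspect_badge).
From O(inspect_badge) and premise 11, O(inspect_badge ⊃ ¬seal_envelope), we obtain O(¬seal_envelope).
The contrapositive of premise 2 (O(verify_appeal ⊃ seal_envelope)) is O(¬seal_envelope ⊃ ¬verify_appeal), and O(¬seal_envelope) is already established, so O(¬verify_appeal).
So O(¬verify_appeal) holds, i.e. verify_appeal is forbidden. None of the other listed options is forbidden under the premises.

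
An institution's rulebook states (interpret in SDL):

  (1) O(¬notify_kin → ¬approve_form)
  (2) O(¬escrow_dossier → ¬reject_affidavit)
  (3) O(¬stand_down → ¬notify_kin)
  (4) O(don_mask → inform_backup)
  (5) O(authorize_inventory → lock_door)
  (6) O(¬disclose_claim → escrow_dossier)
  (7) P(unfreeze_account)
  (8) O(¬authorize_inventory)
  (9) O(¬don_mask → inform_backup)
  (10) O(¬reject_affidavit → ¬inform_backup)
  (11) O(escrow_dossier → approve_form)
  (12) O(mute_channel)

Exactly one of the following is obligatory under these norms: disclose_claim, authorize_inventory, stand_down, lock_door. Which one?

stand_down

Premises 4 and 9 are O(don_mask → inform_backup) and O(¬don_mask → inform_backup); every ideal world satisfies don_mask or ¬don_mask, so in either case inform_backup holds — hence O(inform_backup).
Premise 10, O(¬reject_affidavit → ¬inform_backup), contraposes to O(inform_backup → reject_affidavit); with O(inform_backup) we get O(reject_affidavit).
Premise 2 is O(¬escrow_dossier → ¬reject_affidavit); contrapositively O(reject_affidavit → escrow_dossier). Since O(reject_affidavit) holds, K gives O(escrow_dossier).
Applying K to premise 11 (O(escrow_dossier → approve_form)) and O(escrow_dossier) yields O(approve_form).
Premise 1, O(¬notify_kin → ¬approve_form), contraposes to O(approve_form → notify_kin); with O(approve_form) we get O(notify_kin).
The contrapositive of premise 3 (O(¬stand_down → ¬notify_kin)) is O(notify_kin → stand_down), and O(notify_kin) is already established, so O(stand_down).
So O(stand_down) holds — stand_down is obligatory. None of the other listed options is made obligatory by any chain of premises.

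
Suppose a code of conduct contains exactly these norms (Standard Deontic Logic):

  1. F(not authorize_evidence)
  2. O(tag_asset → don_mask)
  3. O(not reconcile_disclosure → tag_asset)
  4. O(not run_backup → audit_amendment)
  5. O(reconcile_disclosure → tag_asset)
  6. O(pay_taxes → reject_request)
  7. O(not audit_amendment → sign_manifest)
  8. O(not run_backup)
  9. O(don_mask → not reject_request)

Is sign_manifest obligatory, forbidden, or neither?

Neither

Premise 7 is O(not audit_amendment → sign_manifest), but O(not audit_amendment) is not derivable from the premises, so it does not yield O(sign_manifest).
No premise or chain of K-axiom applications forces O(sign_manifest), and none forces O(not sign_manifest). So sign_manifest is neither obligatory nor forbidden under these norms.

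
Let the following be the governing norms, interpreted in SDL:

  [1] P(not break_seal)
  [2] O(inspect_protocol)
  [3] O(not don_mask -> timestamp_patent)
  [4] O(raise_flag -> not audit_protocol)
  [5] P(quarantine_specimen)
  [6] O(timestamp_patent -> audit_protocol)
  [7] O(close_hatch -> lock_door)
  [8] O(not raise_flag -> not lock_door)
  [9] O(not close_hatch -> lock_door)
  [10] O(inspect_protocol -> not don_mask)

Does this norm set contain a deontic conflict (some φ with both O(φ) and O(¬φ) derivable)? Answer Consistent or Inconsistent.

Premises 7 and 9 cover both cases: O(close_hatch -> lock_door) and O(not close_hatch -> lock_door). Since close_hatch ∨ not close_hatch is a tautology, O(lock_door) follows.
Premise 8, O(not raise_flag -> not lock_door), contraposes to O(lock_door -> raise_flag); with O(lock_door) we get O(raise_flag).
Applying K to premise 4 (O(raise_flag -> not audit_protocol)) and O(raise_flag) yields O(not audit_protocol).
Premise 6 is O(timestamp_patent -> audit_protocol); contrapositively O(not audit_protocol -> not timestamp_patent). Since O(not audit_protocol) holds, K gives O(not timestamp_patent).
Premise 3, O(not don_mask -> timestamp_patent), contraposes to O(not timestamp_patent -> don_mask); with O(not timestamp_patent) we get O(don_mask).
The contrapositive of premise 10 (O(inspect_protocol -> not don_mask)) is O(don_mask -> not inspect_protocol), and O(don_mask) is already established, so O(not inspect_protocol).
But premise 2 directly asserts O(inspect_protocol).
We now have both O(not inspect_protocol) and O(inspect_protocol) — inspect_protocol is simultaneously obligatory and forbidden, violating the D-axiom.

Inconsistent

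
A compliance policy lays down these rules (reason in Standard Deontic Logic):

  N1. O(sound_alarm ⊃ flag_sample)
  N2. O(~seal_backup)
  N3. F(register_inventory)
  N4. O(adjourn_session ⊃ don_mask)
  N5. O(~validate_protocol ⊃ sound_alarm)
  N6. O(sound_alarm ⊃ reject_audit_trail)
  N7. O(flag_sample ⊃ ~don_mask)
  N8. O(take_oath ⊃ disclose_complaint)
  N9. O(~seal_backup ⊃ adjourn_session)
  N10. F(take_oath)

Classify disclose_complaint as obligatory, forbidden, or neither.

Neither

Premise 8 is O(take_oath ⊃ disclose_complaint), but O(take_oath) is not derivable from the premises, so it does not yield O(disclose_complaint).
No premise or chain of K-axiom applications forces O(disclose_complaint), and none forces O(~disclose_complaint). So disclose_complaint is neither obligatory nor forbidden under these norms.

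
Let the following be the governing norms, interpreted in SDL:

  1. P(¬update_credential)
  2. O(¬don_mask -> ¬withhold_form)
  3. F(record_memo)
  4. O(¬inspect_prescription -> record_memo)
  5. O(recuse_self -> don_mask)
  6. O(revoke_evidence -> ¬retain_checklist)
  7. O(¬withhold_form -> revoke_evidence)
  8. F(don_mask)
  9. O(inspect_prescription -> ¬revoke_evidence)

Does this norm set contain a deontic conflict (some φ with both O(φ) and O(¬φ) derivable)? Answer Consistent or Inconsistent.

Premise 3, F(record_memo), is equivalent to O(¬record_memo).
Premise 4 is O(¬inspect_prescription -> record_memo); contrapositively O(¬record_memo -> inspect_prescription). Since O(¬record_memo) holds, K gives O(inspect_prescription).
Applying K to premise 9 (O(inspect_prescription -> ¬revoke_evidence)) and O(inspect_prescription) yields O(¬revoke_evidence).
Premise 7, O(¬withhold_form -> revoke_evidence), contraposes to O(¬revoke_evidence -> withhold_form); with O(¬revoke_evidence) we get O(withhold_form).
The contrapositive of premise 2 (O(¬don_mask -> ¬withhold_form)) is O(withhold_form -> don_mask), and O(withhold_form) is already established, so O(don_mask).
But premise 8, F(don_mask), means O(¬don_mask).
We now have both O(don_mask) and O(¬don_mask) — don_mask is simultaneously obligatory and forbidden, violating the D-axiom.

Inconsistent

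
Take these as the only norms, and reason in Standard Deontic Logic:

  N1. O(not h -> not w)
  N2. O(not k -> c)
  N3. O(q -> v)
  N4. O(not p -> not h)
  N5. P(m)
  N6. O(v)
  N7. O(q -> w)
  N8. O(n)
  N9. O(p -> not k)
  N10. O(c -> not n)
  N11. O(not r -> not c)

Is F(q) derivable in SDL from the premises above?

Yes

From premise 8 we have O(n).
The contrapositive of premise 10 (O(c -> not n)) is O(n -> not c), and O(n) is already established, so O(not c).
Premise 2, O(not k -> c), contraposes to O(not c -> k); with O(not c) we get O(k).
Premise 9 is O(p -> not k); contrapositively O(k -> not p). Since O(k) holds, K gives O(not p).
With premise 4, O(not p -> not h), the K-axiom yields O(not h).
With premise 1, O(not h -> not w), the K-axiom yields O(not w).
Premise 7, O(q -> w), contraposes to O(not w -> not q); with O(not w) we get O(not q).
Premises 3, 5, 6, 11 do not contribute to this derivation.
So O(not q) holds, i.e. F(q). The claim follows.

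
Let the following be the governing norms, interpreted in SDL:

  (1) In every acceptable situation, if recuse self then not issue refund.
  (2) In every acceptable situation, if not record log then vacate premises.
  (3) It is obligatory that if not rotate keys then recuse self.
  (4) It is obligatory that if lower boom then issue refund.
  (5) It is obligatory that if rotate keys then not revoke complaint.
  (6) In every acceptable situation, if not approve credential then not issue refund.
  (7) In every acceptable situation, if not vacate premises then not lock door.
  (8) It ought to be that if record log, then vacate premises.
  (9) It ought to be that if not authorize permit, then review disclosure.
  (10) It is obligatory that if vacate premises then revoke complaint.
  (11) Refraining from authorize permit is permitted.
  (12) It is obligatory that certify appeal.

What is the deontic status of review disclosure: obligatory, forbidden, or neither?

Premise 9 is O(¬authorize_permit → review_disclosure), but O(¬authorize_permit) is not derivable from the premises (the permission P(¬authorize_permit) asserts only ¬O(authorize_permit), not O(¬authorize_permit)), so it does not yield O(review_disclosure).
No premise or chain of K-axiom applications forces O(review_disclosure), and none forces O(¬review_disclosure). So review_disclosure is neither obligatory nor forbidden under these norms.

Neither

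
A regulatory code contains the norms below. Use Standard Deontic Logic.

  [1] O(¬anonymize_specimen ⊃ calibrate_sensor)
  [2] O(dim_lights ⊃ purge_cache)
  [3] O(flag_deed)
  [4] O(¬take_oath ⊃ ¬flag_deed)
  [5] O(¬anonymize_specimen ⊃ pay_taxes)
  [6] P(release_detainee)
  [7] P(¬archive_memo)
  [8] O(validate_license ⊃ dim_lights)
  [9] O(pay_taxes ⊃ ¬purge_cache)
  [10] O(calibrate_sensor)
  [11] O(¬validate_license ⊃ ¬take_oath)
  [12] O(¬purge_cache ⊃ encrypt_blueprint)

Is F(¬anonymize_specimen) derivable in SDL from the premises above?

Yes

Premise 3 states O(flag_deed) outright.
Premise 4, O(¬take_oath ⊃ ¬flag_deed), contraposes to O(flag_deed ⊃ take_oath); with O(flag_deed) we get O(take_oath).
Premise 11, O(¬validate_license ⊃ ¬take_oath), contraposes to O(take_oath ⊃ validate_license); with O(take_oath) we get O(validate_license).
Applying K to premise 8 (O(validate_license ⊃ dim_lights)) and O(validate_license) yields O(dim_lights).
With premise 2, O(dim_lights ⊃ purge_cache), the K-axiom yields O(purge_cache).
Premise 9, O(pay_taxes ⊃ ¬purge_cache), contraposes to O(purge_cache ⊃ ¬pay_taxes); with O(purge_cache) we get O(¬pay_taxes).
The contrapositive of premise 5 (O(¬anonymize_specimen ⊃ pay_taxes)) is O(¬pay_taxes ⊃ anonymize_specimen), and O(¬pay_taxes) is already established, so O(anonymize_specimen).
Premises 1, 6, 7, 10, 12 do not contribute to this derivation.
So O(anonymize_specimen) holds, i.e. F(¬anonymize_specimen). The claim follows.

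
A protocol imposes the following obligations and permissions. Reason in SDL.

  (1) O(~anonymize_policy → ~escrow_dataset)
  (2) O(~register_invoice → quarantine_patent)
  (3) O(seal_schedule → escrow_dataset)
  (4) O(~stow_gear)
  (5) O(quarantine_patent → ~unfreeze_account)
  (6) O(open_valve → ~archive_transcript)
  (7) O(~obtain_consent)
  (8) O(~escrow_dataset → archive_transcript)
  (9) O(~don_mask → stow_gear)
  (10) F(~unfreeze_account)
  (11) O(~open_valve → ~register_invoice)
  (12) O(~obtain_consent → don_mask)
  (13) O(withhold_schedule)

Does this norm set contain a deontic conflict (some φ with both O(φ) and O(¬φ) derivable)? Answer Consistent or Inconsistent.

Premise 9 is O(~don_mask → stow_gear), but O(~don_mask) is not derivable from the premises, so it does not yield O(stow_gear).
So O(stow_gear) is not derivable, and the apparent clash with O(~stow_gear) does not arise.
A world satisfying every obligation exists (e.g. anonymize_policy=true, archive_transcript=false, don_mask=true, escrow_dataset=true, obtain_consent=false, open_valve=true, quarantine_patent=false, register_invoice=true, seal_schedule=false, stow_gear=false, unfreeze_account=true, withhold_schedule=true); no atom is both obligatory and forbidden, so the set is consistent.

Consistent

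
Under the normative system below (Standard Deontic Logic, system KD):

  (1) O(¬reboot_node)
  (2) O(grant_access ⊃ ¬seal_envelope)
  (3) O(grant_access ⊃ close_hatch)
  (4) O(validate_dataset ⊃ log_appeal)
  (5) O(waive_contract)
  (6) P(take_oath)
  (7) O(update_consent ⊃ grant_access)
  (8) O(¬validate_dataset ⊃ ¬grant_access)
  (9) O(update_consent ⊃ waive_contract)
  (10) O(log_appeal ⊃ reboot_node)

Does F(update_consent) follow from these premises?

Premise 1 states O(¬reboot_node) outright.
Premise 10, O(log_appeal ⊃ reboot_node), contraposes to O(¬reboot_node ⊃ ¬log_appeal); with O(¬reboot_node) we get O(¬log_appeal).
Premise 4, O(validate_dataset ⊃ log_appeal), contraposes to O(¬log_appeal ⊃ ¬validate_dataset); with O(¬log_appeal) we get O(¬validate_dataset).
With premise 8, O(¬validate_dataset ⊃ ¬grant_access), the K-axiom yields O(¬grant_access).
The contrapositive of premise 7 (O(update_consent ⊃ grant_access)) is O(¬grant_access ⊃ ¬update_consent), and O(¬grant_access) is already established, so O(¬update_consent).
Premises 2, 3, 5, 6, 9 do not contribute to this derivation.
So O(¬update_consent) holds, i.e. F(update_consent). The claim follows.

Yes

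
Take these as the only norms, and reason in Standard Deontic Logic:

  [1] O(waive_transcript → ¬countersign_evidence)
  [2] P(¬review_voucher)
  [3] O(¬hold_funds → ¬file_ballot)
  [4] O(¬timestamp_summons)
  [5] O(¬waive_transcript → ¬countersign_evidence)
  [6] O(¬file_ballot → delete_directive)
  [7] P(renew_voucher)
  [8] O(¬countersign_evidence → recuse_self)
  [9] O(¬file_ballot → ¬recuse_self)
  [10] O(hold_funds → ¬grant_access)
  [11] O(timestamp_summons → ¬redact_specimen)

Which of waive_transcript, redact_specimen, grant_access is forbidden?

grant_access

Premises 5 and 1 are O(¬waive_transcript → ¬countersign_evidence) and O(waive_transcript → ¬countersign_evidence); every ideal world satisfies ¬waive_transcript or waive_transcript, so in either case ¬countersign_evidence holds — hence O(¬countersign_evidence).
Premise 8 is O(¬countersign_evidence → recuse_self); since O(¬countersign_evidence), deontic closure gives O(recuse_self).
Premise 9, O(¬file_ballot → ¬recuse_self), contraposes to O(recuse_self → file_ballot); with O(recuse_self) we get O(file_ballot).
Premise 3 is O(¬hold_funds → ¬file_ballot); contrapositively O(file_ballot → hold_funds). Since O(file_ballot) holds, K gives O(hold_funds).
With premise 10, O(hold_funds → ¬grant_access), the K-axiom yields O(¬grant_access).
So O(¬grant_access) holds, i.e. grant_access is forbidden. None of the other listed options is forbidden under the premises.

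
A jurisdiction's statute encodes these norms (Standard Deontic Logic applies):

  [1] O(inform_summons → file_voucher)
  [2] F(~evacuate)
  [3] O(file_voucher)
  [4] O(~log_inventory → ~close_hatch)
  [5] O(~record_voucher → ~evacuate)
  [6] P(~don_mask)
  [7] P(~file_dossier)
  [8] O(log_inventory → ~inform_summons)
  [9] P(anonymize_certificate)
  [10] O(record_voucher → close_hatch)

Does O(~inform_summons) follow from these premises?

F(~evacuate) at premise 2 means O(evacuate).
The contrapositive of premise 5 (O(~record_voucher → ~evacuate)) is O(evacuate → record_voucher), and O(evacuate) is already established, so O(record_voucher).
From O(record_voucher) and premise 10, O(record_voucher → close_hatch), we obtain O(close_hatch).
The contrapositive of premise 4 (O(~log_inventory → ~close_hatch)) is O(close_hatch → log_inventory), and O(close_hatch) is already established, so O(log_inventory).
With premise 8, O(log_inventory → ~inform_summons), the K-axiom yields O(~inform_summons).
Premises 1, 3, 6, 7, 9 do not contribute to this derivation.
So O(~inform_summons) follows.

Yes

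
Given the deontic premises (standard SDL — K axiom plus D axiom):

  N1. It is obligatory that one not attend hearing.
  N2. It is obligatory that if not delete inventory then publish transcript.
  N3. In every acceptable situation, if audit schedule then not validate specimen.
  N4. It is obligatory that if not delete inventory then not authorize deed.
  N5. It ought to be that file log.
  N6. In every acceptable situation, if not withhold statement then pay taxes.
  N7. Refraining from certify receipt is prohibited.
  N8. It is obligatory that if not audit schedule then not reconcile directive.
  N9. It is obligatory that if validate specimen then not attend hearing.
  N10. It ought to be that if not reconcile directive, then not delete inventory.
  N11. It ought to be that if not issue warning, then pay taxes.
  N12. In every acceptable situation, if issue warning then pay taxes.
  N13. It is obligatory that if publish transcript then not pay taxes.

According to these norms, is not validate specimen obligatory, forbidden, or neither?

Obligatory

By case analysis on issue_warning: premise 12 gives O(issue_warning → pay_taxes) and premise 11 gives O(¬issue_warning → pay_taxes), so O(pay_taxes) either way.
Premise 13, O(publish_transcript → ¬pay_taxes), contraposes to O(pay_taxes → ¬publish_transcript); with O(pay_taxes) we get O(¬publish_transcript).
Premise 2, O(¬delete_inventory → publish_transcript), contraposes to O(¬publish_transcript → delete_inventory); with O(¬publish_transcript) we get O(delete_inventory).
Premise 10 is O(¬reconcile_directive → ¬delete_inventory); contrapositively O(delete_inventory → reconcile_directive). Since O(delete_inventory) holds, K gives O(reconcile_directive).
Premise 8, O(¬audit_schedule → ¬reconcile_directive), contraposes to O(reconcile_directive → audit_schedule); with O(reconcile_directive) we get O(audit_schedule).
Applying K to premise 3 (O(audit_schedule → ¬validate_specimen)) and O(audit_schedule) yields O(¬validate_specimen).
Premises 1, 4, 5, 6, 7, 9 do not contribute to this derivation.
Hence ¬validate_specimen is obligatory.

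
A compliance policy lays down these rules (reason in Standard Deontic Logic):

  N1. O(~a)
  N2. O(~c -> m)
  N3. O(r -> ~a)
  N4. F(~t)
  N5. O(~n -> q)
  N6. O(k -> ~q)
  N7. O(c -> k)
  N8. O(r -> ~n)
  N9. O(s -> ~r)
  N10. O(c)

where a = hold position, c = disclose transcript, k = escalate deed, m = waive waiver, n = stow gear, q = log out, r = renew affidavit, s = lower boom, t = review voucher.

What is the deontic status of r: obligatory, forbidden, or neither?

Forbidden

From premise 10 we have O(c).
Applying K to premise 7 (O(c -> k)) and O(c) yields O(k).
Premise 6 is O(k -> ~q); since O(k), deontic closure gives O(~q).
Premise 5 is O(~n -> q); contrapositively O(~q -> n). Since O(~q) holds, K gives O(n).
Premise 8 is O(r -> ~n); contrapositively O(n -> ~r). Since O(n) holds, K gives O(~r).
Premises 1, 2, 3, 4, 9 do not contribute to this derivation.
Thus O(~r), which is F(r): r is forbidden.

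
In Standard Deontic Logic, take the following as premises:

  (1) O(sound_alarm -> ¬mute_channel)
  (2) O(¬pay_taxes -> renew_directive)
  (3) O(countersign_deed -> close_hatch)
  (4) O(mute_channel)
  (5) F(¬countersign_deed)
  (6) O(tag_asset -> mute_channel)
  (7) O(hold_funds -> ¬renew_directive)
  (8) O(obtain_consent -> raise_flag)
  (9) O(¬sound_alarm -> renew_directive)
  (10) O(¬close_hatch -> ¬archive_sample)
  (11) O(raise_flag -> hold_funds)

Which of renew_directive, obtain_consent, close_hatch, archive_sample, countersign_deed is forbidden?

Premise 4 gives O(mute_channel).
Premise 1, O(sound_alarm -> ¬mute_channel), contraposes to O(mute_channel -> ¬sound_alarm); with O(mute_channel) we get O(¬sound_alarm).
Applying K to premise 9 (O(¬sound_alarm -> renew_directive)) and O(¬sound_alarm) yields O(renew_directive).
Premise 7, O(hold_funds -> ¬renew_directive), contraposes to O(renew_directive -> ¬hold_funds); with O(renew_directive) we get O(¬hold_funds).
The contrapositive of premise 11 (O(raise_flag -> hold_funds)) is O(¬hold_funds -> ¬raise_flag), and O(¬hold_funds) is already established, so O(¬raise_flag).
Premise 8 is O(obtain_consent -> raise_flag); contrapositively O(¬raise_flag -> ¬obtain_consent). Since O(¬raise_flag) holds, K gives O(¬obtain_consent).
So O(¬obtain_consent) holds, i.e. obtain_consent is forbidden. None of the other listed options is forbidden under the premises.

obtain_consent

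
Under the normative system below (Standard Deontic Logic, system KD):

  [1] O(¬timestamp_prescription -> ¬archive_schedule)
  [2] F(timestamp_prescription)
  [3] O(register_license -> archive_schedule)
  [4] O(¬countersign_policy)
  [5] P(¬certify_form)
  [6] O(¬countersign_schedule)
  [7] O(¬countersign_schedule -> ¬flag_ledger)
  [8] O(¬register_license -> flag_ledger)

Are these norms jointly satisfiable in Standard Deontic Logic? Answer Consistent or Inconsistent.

From premise 6 we have O(¬countersign_schedule).
With premise 7, O(¬countersign_schedule -> ¬flag_ledger), the K-axiom yields O(¬flag_ledger).
Premise 8 is O(¬register_license -> flag_ledger); contrapositively O(¬flag_ledger -> register_license). Since O(¬flag_ledger) holds, K gives O(register_license).
From O(register_license) and premise 3, O(register_license -> archive_schedule), we obtain O(archive_schedule).
The contrapositive of premise 1 (O(¬timestamp_prescription -> ¬archive_schedule)) is O(archive_schedule -> timestamp_prescription), and O(archive_schedule) is already established, so O(timestamp_prescription).
But premise 2, F(timestamp_prescription), means O(¬timestamp_prescription).
We now have both O(timestamp_prescription) and O(¬timestamp_prescription) — timestamp_prescription is simultaneously obligatory and forbidden, violating the D-axiom.

Inconsistent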